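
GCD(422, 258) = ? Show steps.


422 = 1 * 258 + 164
258 = 1 * 164 + 94
164 = 1 * 94 + 70
94 = 1 * 70 + 24
70 = 2 * 24 + 22
24 = 1 * 22 + 2
22 = 11 * 2 + 0
GCD = 2


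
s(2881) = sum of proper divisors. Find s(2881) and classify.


Proper divisors: 1, 43, 67
Sum = 1 + 43 + 67 = 111
111 < 2881 → deficient

s(2881) = 111 (deficient)


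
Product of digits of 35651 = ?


3 × 5 × 6 × 5 × 1 = 450


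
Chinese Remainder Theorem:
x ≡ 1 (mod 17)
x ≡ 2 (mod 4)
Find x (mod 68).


M = 17*4 = 68
M1 = M/17 = 4, M2 = M/4 = 17
M1^(-1) mod 17 = 13, M2^(-1) mod 4 = 1
x = 1*4*13 + 2*17*1 = 86
86 mod 68 = 18
Check: 18 mod 17 = 1 ✓, 18 mod 4 = 2 ✓

x ≡ 18 (mod 68)


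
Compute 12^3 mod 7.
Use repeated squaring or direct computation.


12^1 mod 7 = 5
12^2 mod 7 = 4
12^3 mod 7 = 6


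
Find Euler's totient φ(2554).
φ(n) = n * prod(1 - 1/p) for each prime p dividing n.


2554 = 2 × 1277
Prime factors: 2, 1277
φ(2554) = 2554 × (1-1/2) × (1-1/1277)
= 2554 × 1/2 × 1276/1277 = 1276

φ(2554) = 1276


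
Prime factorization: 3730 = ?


3730 / 2 = 1865
1865 / 5 = 373
373 / 373 = 1
3730 = 2 × 5 × 373


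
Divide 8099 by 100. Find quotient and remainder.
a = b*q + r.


8099 = 100 * 80 + 99
Check: 8000 + 99 = 8099

q = 80, r = 99


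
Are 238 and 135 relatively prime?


Euclidean algorithm:
238 = 1 * 135 + 103
135 = 1 * 103 + 32
103 = 3 * 32 + 7
32 = 4 * 7 + 4
7 = 1 * 4 + 3
4 = 1 * 3 + 1
3 = 3 * 1 + 0
GCD(238, 135) = 1

Yes, coprime (GCD = 1)


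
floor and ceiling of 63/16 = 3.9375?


63/16 = 3.9375
floor = 3
ceil = 4

floor = 3, ceil = 4


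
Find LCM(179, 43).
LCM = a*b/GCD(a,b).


GCD(179, 43) = 1
LCM = 179*43/1 = 7697/1 = 7697

LCM = 7697


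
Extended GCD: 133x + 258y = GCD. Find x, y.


Tabular extended Euclidean (each row: r = 133*s + 258*t):
r=133, s=1, t=0
r=258, s=0, t=1
q=0: r=133, s=1, t=0   [133*(1) + 258*(0) = 133]
q=1: r=125, s=-1, t=1   [133*(-1) + 258*(1) = 125]
q=1: r=8, s=2, t=-1   [133*(2) + 258*(-1) = 8]
q=15: r=5, s=-31, t=16   [133*(-31) + 258*(16) = 5]
q=1: r=3, s=33, t=-17   [133*(33) + 258*(-17) = 3]
q=1: r=2, s=-64, t=33   [133*(-64) + 258*(33) = 2]
q=1: r=1, s=97, t=-50   [133*(97) + 258*(-50) = 1]
q=2: r=0, s=-258, t=133   [133*(-258) + 258*(133) = 0]
GCD = 1; from the row with r=1: x=97, y=-50
Check: 133*(97) + 258*(-50) = 12901 - 12900 = 1

GCD = 1, x = 97, y = -50


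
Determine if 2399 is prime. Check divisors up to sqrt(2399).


Check divisors up to sqrt(2399) = 48.9796
No divisors found.
2399 is prime.

Yes, 2399 is prime


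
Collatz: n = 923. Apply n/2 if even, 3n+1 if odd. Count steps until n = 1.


923 → 2770 → 1385 → 4156 → 2078 → 1039 → 3118 → 1559 → 4678 → 2339 → 7018 → 3509 → 10528 → 5264 → 2632 → 1316 → 658 → 329 → 988 → 494 → 247 → 742 → 371 → 1114 → 557 → 1672 → 836 → 418 → 209 → 628 → 314 → 157 → 472 → 236 → 118 → 59 → 178 → 89 → 268 → 134 → 67 → 202 → 101 → 304 → 152 → 76 → 38 → 19 → 58 → 29 → 88 → 44 → 22 → 11 → 34 → 17 → 52 → 26 → 13 → 40 → 20 → 10 → 5 → 16 → 8 → 4 → 2 → 1
Total steps = 67

67 steps


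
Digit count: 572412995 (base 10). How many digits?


572412995 has 9 digits in base 10
floor(log10(572412995)) + 1 = floor(8.7577) + 1 = 9

9 digits (base 10)


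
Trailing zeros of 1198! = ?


floor(1198/5) = 239
floor(1198/25) = 47
floor(1198/125) = 9
floor(1198/625) = 1
Total = 296

296 trailing zeros


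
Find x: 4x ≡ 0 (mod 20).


GCD(4, 20) = 4 divides 0
Divide: 1x ≡ 0 (mod 5)
x ≡ 0 (mod 5)


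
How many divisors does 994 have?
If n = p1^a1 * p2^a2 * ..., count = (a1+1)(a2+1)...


994 = 2^1 × 7^1 × 71^1
d(994) = (1+1) × (1+1) × (1+1) = 8

8 divisors


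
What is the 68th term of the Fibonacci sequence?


Sequence: 1, 1, 2, 3, 5, 8, 13, 21, 34, 55, 89, 144, 233, 377, 610, 987, 1597, 2584, 4181, 6765, 10946, 17711, 28657, 46368, 75025, 121393, 196418, 317811, 514229, 832040, 1346269, 2178309, 3524578, 5702887, 9227465, 14930352, 24157817, 39088169, 63245986, 102334155, 165580141, 267914296, 433494437, 701408733, 1134903170, 1836311903, 2971215073, 4807526976, 7778742049, 12586269025, 20365011074, 32951280099, 53316291173, 86267571272, 139583862445, 225851433717, 365435296162, 591286729879, 956722026041, 1548008755920, 2504730781961, 4052739537881, 6557470319842, 10610209857723, 17167680177565, 27777890035288, 44945570212853, 72723460248141
F(68) = 72723460248141


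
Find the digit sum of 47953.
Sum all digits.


4 + 7 + 9 + 5 + 3 = 28


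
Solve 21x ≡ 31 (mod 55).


GCD(21, 55) = 1, unique solution
a^(-1) mod 55 = 21
x = 21 * 31 mod 55 = 46

x ≡ 46 (mod 55)


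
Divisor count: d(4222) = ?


4222 = 2^1 × 2111^1
d(4222) = (1+1) × (1+1) = 4

4 divisors


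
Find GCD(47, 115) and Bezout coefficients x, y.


Tabular extended Euclidean (each row: r = 47*s + 115*t):
r=47, s=1, t=0
r=115, s=0, t=1
q=0: r=47, s=1, t=0   [47*(1) + 115*(0) = 47]
q=2: r=21, s=-2, t=1   [47*(-2) + 115*(1) = 21]
q=2: r=5, s=5, t=-2   [47*(5) + 115*(-2) = 5]
q=4: r=1, s=-22, t=9   [47*(-22) + 115*(9) = 1]
q=5: r=0, s=115, t=-47   [47*(115) + 115*(-47) = 0]
GCD = 1; from the row with r=1: x=-22, y=9
Check: 47*(-22) + 115*(9) = -1034 + 1035 = 1

GCD = 1, x = -22, y = 9


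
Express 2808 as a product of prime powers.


2808 / 2 = 1404
1404 / 2 = 702
702 / 2 = 351
351 / 3 = 117
117 / 3 = 39
39 / 3 = 13
13 / 13 = 1
2808 = 2^3 × 3^3 × 13


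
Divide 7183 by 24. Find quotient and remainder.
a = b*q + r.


7183 = 24 * 299 + 7
Check: 7176 + 7 = 7183

q = 299, r = 7


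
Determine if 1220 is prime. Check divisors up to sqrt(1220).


1220 / 2 = 610 (exact division)
1220 is NOT prime.

No, 1220 is not prime


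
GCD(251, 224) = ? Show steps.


251 = 1 * 224 + 27
224 = 8 * 27 + 8
27 = 3 * 8 + 3
8 = 2 * 3 + 2
3 = 1 * 2 + 1
2 = 2 * 1 + 0
GCD = 1


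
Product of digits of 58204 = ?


5 × 8 × 2 × 0 × 4 = 0


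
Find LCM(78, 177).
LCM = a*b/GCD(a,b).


GCD(78, 177) = 3
LCM = 78*177/3 = 13806/3 = 4602

LCM = 4602


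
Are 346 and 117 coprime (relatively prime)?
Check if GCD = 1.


Euclidean algorithm:
346 = 2 * 117 + 112
117 = 1 * 112 + 5
112 = 22 * 5 + 2
5 = 2 * 2 + 1
2 = 2 * 1 + 0
GCD(346, 117) = 1

Yes, coprime (GCD = 1)


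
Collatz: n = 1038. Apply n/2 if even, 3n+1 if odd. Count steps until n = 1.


1038 → 519 → 1558 → 779 → 2338 → 1169 → 3508 → 1754 → 877 → 2632 → 1316 → 658 → 329 → 988 → 494 → 247 → 742 → 371 → 1114 → 557 → 1672 → 836 → 418 → 209 → 628 → 314 → 157 → 472 → 236 → 118 → 59 → 178 → 89 → 268 → 134 → 67 → 202 → 101 → 304 → 152 → 76 → 38 → 19 → 58 → 29 → 88 → 44 → 22 → 11 → 34 → 17 → 52 → 26 → 13 → 40 → 20 → 10 → 5 → 16 → 8 → 4 → 2 → 1
Total steps = 62

62 steps


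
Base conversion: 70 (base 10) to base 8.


70 (base 10) = 70 (decimal)
70 (decimal) = 106 (base 8)


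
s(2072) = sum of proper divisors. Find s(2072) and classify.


Proper divisors: 1, 2, 4, 7, 8, 14, 28, 37, 56, 74, 148, 259, 296, 518, 1036
Sum = 1 + 2 + 4 + 7 + 8 + 14 + 28 + 37 + 56 + 74 + 148 + 259 + 296 + 518 + 1036 = 2488
2488 > 2072 → abundant

s(2072) = 2488 (abundant)


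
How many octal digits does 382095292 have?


382095292 in base 8 = 2661447674
Number of digits = 10

10 digits (base 8)


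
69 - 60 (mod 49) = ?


69 - 60 = 9
9 mod 49 = 9


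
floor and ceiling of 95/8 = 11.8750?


95/8 = 11.8750
floor = 11
ceil = 12

floor = 11, ceil = 12


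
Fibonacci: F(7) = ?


Sequence: 1, 1, 2, 3, 5, 8, 13
F(7) = 13


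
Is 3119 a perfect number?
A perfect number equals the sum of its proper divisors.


Proper divisors of 3119: 1
Sum = 1 = 1

No, 3119 is not perfect (1 ≠ 3119)


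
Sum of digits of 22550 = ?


2 + 2 + 5 + 5 + 0 = 14


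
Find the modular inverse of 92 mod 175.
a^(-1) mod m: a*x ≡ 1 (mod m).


Use the extended Euclidean algorithm on (175, 92); each row r = 175*s + 92*t:
r=175, s=1, t=0
r=92, s=0, t=1
q=1: r=83, s=1, t=-1   [175*(1) + 92*(-1) = 83]
q=1: r=9, s=-1, t=2   [175*(-1) + 92*(2) = 9]
q=9: r=2, s=10, t=-19   [175*(10) + 92*(-19) = 2]
q=4: r=1, s=-41, t=78   [175*(-41) + 92*(78) = 1]
q=2: r=0, s=92, t=-175   [175*(92) + 92*(-175) = 0]
GCD = 1 with t = 78, so 92*(78) ≡ 1 (mod 175)
Inverse = 78 mod 175 = 78
Check: 92 * 78 = 7176 ≡ 1 (mod 175)

92^(-1) ≡ 78 (mod 175)


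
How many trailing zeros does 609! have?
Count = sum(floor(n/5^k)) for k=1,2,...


floor(609/5) = 121
floor(609/25) = 24
floor(609/125) = 4
Total = 149

149 trailing zeros


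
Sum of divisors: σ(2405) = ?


Divisors of 2405: 1, 5, 13, 37, 65, 185, 481, 2405
Sum = 1 + 5 + 13 + 37 + 65 + 185 + 481 + 2405 = 3192

σ(2405) = 3192


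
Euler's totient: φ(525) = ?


525 = 3 × 5^2 × 7
Prime factors: 3, 5, 7
φ(525) = 525 × (1-1/3) × (1-1/5) × (1-1/7)
= 525 × 2/3 × 4/5 × 6/7 = 240

φ(525) = 240


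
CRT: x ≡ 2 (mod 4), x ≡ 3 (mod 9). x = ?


M = 4*9 = 36
M1 = M/4 = 9, M2 = M/9 = 4
M1^(-1) mod 4 = 1, M2^(-1) mod 9 = 7
x = 2*9*1 + 3*4*7 = 102
102 mod 36 = 30
Check: 30 mod 4 = 2 ✓, 30 mod 9 = 3 ✓

x ≡ 30 (mod 36)


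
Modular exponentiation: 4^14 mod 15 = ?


4^1 mod 15 = 4
4^2 mod 15 = 1
4^3 mod 15 = 4
4^4 mod 15 = 1
4^5 mod 15 = 4
4^6 mod 15 = 1
4^7 mod 15 = 4
4^8 mod 15 = 1
4^9 mod 15 = 4
4^10 mod 15 = 1
4^11 mod 15 = 4
4^12 mod 15 = 1
4^13 mod 15 = 4
4^14 mod 15 = 1


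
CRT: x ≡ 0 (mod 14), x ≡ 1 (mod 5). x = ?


M = 14*5 = 70
M1 = M/14 = 5, M2 = M/5 = 14
M1^(-1) mod 14 = 3, M2^(-1) mod 5 = 4
x = 0*5*3 + 1*14*4 = 56
56 mod 70 = 56
Check: 56 mod 14 = 0 ✓, 56 mod 5 = 1 ✓

x ≡ 56 (mod 70)


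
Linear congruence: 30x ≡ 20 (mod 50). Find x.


GCD(30, 50) = 10 divides 20
Divide: 3x ≡ 2 (mod 5)
x ≡ 4 (mod 5)


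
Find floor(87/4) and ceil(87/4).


87/4 = 21.7500
floor = 21
ceil = 22

floor = 21, ceil = 22


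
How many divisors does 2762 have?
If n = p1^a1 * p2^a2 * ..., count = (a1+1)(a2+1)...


2762 = 2^1 × 1381^1
d(2762) = (1+1) × (1+1) = 4

4 divisors


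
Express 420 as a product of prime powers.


420 / 2 = 210
210 / 2 = 105
105 / 3 = 35
35 / 5 = 7
7 / 7 = 1
420 = 2^2 × 3 × 5 × 7


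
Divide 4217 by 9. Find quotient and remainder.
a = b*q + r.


4217 = 9 * 468 + 5
Check: 4212 + 5 = 4217

q = 468, r = 5


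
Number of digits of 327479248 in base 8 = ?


327479248 in base 8 = 2341167720
Number of digits = 10

10 digits (base 8)


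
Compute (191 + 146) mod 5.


191 + 146 = 337
337 mod 5 = 2


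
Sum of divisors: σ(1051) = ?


Divisors of 1051: 1, 1051
Sum = 1 + 1051 = 1052

σ(1051) = 1052


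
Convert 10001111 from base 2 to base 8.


10001111 (base 2) = 143 (decimal)
143 (decimal) = 217 (base 8)


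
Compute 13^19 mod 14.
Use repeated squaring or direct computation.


13^1 mod 14 = 13
13^2 mod 14 = 1
13^3 mod 14 = 13
13^4 mod 14 = 1
13^5 mod 14 = 13
13^6 mod 14 = 1
13^7 mod 14 = 13
13^8 mod 14 = 1
13^9 mod 14 = 13
13^10 mod 14 = 1
13^11 mod 14 = 13
13^12 mod 14 = 1
13^13 mod 14 = 13
13^14 mod 14 = 1
13^15 mod 14 = 13
13^16 mod 14 = 1
13^17 mod 14 = 13
13^18 mod 14 = 1
13^19 mod 14 = 13


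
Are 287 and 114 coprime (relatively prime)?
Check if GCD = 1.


Euclidean algorithm:
287 = 2 * 114 + 59
114 = 1 * 59 + 55
59 = 1 * 55 + 4
55 = 13 * 4 + 3
4 = 1 * 3 + 1
3 = 3 * 1 + 0
GCD(287, 114) = 1

Yes, coprime (GCD = 1)


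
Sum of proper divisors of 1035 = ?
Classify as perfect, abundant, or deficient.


Proper divisors: 1, 3, 5, 9, 15, 23, 45, 69, 115, 207, 345
Sum = 1 + 3 + 5 + 9 + 15 + 23 + 45 + 69 + 115 + 207 + 345 = 837
837 < 1035 → deficient

s(1035) = 837 (deficient)


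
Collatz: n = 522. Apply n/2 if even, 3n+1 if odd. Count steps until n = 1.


522 → 261 → 784 → 392 → 196 → 98 → 49 → 148 → 74 → 37 → 112 → 56 → 28 → 14 → 7 → 22 → 11 → 34 → 17 → 52 → 26 → 13 → 40 → 20 → 10 → 5 → 16 → 8 → 4 → 2 → 1
Total steps = 30

30 steps


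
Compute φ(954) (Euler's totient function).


954 = 2 × 3^2 × 53
Prime factors: 2, 3, 53
φ(954) = 954 × (1-1/2) × (1-1/3) × (1-1/53)
= 954 × 1/2 × 2/3 × 52/53 = 312

φ(954) = 312


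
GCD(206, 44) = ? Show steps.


206 = 4 * 44 + 30
44 = 1 * 30 + 14
30 = 2 * 14 + 2
14 = 7 * 2 + 0
GCD = 2


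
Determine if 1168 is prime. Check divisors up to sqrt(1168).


1168 / 2 = 584 (exact division)
1168 is NOT prime.

No, 1168 is not prime


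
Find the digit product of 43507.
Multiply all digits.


4 × 3 × 5 × 0 × 7 = 0


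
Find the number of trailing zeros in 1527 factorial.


floor(1527/5) = 305
floor(1527/25) = 61
floor(1527/125) = 12
floor(1527/625) = 2
Total = 380

380 trailing zeros


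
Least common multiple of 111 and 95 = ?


GCD(111, 95) = 1
LCM = 111*95/1 = 10545/1 = 10545

LCM = 10545


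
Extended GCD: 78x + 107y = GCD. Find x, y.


Tabular extended Euclidean (each row: r = 78*s + 107*t):
r=78, s=1, t=0
r=107, s=0, t=1
q=0: r=78, s=1, t=0   [78*(1) + 107*(0) = 78]
q=1: r=29, s=-1, t=1   [78*(-1) + 107*(1) = 29]
q=2: r=20, s=3, t=-2   [78*(3) + 107*(-2) = 20]
q=1: r=9, s=-4, t=3   [78*(-4) + 107*(3) = 9]
q=2: r=2, s=11, t=-8   [78*(11) + 107*(-8) = 2]
q=4: r=1, s=-48, t=35   [78*(-48) + 107*(35) = 1]
q=2: r=0, s=107, t=-78   [78*(107) + 107*(-78) = 0]
GCD = 1; from the row with r=1: x=-48, y=35
Check: 78*(-48) + 107*(35) = -3744 + 3745 = 1

GCD = 1, x = -48, y = 35


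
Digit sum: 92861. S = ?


9 + 2 + 8 + 6 + 1 = 26


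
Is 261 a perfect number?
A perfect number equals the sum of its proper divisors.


Proper divisors of 261: 1, 3, 9, 29, 87
Sum = 1 + 3 + 9 + 29 + 87 = 129

No, 261 is not perfect (129 ≠ 261)


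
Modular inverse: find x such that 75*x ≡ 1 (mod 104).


Use the extended Euclidean algorithm on (104, 75); each row r = 104*s + 75*t:
r=104, s=1, t=0
r=75, s=0, t=1
q=1: r=29, s=1, t=-1   [104*(1) + 75*(-1) = 29]
q=2: r=17, s=-2, t=3   [104*(-2) + 75*(3) = 17]
q=1: r=12, s=3, t=-4   [104*(3) + 75*(-4) = 12]
q=1: r=5, s=-5, t=7   [104*(-5) + 75*(7) = 5]
q=2: r=2, s=13, t=-18   [104*(13) + 75*(-18) = 2]
q=2: r=1, s=-31, t=43   [104*(-31) + 75*(43) = 1]
q=2: r=0, s=75, t=-104   [104*(75) + 75*(-104) = 0]
GCD = 1 with t = 43, so 75*(43) ≡ 1 (mod 104)
Inverse = 43 mod 104 = 43
Check: 75 * 43 = 3225 ≡ 1 (mod 104)

75^(-1) ≡ 43 (mod 104)


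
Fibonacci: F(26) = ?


Sequence: 1, 1, 2, 3, 5, 8, 13, 21, 34, 55, 89, 144, 233, 377, 610, 987, 1597, 2584, 4181, 6765, 10946, 17711, 28657, 46368, 75025, 121393
F(26) = 121393


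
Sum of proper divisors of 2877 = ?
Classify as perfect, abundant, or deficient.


Proper divisors: 1, 3, 7, 21, 137, 411, 959
Sum = 1 + 3 + 7 + 21 + 137 + 411 + 959 = 1539
1539 < 2877 → deficient

s(2877) = 1539 (deficient)


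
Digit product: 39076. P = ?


3 × 9 × 0 × 7 × 6 = 0


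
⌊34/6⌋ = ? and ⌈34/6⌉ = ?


34/6 = 5.6667
floor = 5
ceil = 6

floor = 5, ceil = 6


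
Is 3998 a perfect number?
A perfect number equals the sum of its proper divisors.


Proper divisors of 3998: 1, 2, 1999
Sum = 1 + 2 + 1999 = 2002

No, 3998 is not perfect (2002 ≠ 3998)


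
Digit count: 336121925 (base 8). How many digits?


336121925 in base 8 = 2402150105
Number of digits = 10

10 digits (base 8)


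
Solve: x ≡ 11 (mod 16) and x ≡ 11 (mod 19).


M = 16*19 = 304
M1 = M/16 = 19, M2 = M/19 = 16
M1^(-1) mod 16 = 11, M2^(-1) mod 19 = 6
x = 11*19*11 + 11*16*6 = 3355
3355 mod 304 = 11
Check: 11 mod 16 = 11 ✓, 11 mod 19 = 11 ✓

x ≡ 11 (mod 304)


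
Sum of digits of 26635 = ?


2 + 6 + 6 + 3 + 5 = 22


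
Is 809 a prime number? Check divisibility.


Check divisors up to sqrt(809) = 28.4429
No divisors found.
809 is prime.

Yes, 809 is prime


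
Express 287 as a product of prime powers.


287 / 7 = 41
41 / 41 = 1
287 = 7 × 41


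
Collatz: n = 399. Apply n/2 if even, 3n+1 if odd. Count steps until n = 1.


399 → 1198 → 599 → 1798 → 899 → 2698 → 1349 → 4048 → 2024 → 1012 → 506 → 253 → 760 → 380 → 190 → 95 → 286 → 143 → 430 → 215 → 646 → 323 → 970 → 485 → 1456 → 728 → 364 → 182 → 91 → 274 → 137 → 412 → 206 → 103 → 310 → 155 → 466 → 233 → 700 → 350 → 175 → 526 → 263 → 790 → 395 → 1186 → 593 → 1780 → 890 → 445 → 1336 → 668 → 334 → 167 → 502 → 251 → 754 → 377 → 1132 → 566 → 283 → 850 → 425 → 1276 → 638 → 319 → 958 → 479 → 1438 → 719 → 2158 → 1079 → 3238 → 1619 → 4858 → 2429 → 7288 → 3644 → 1822 → 911 → 2734 → 1367 → 4102 → 2051 → 6154 → 3077 → 9232 → 4616 → 2308 → 1154 → 577 → 1732 → 866 → 433 → 1300 → 650 → 325 → 976 → 488 → 244 → 122 → 61 → 184 → 92 → 46 → 23 → 70 → 35 → 106 → 53 → 160 → 80 → 40 → 20 → 10 → 5 → 16 → 8 → 4 → 2 → 1
Total steps = 120

120 steps


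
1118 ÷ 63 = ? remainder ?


1118 = 63 * 17 + 47
Check: 1071 + 47 = 1118

q = 17, r = 47


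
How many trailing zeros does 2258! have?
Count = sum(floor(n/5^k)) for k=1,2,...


floor(2258/5) = 451
floor(2258/25) = 90
floor(2258/125) = 18
floor(2258/625) = 3
Total = 562

562 trailing zeros


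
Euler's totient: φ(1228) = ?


1228 = 2^2 × 307
Prime factors: 2, 307
φ(1228) = 1228 × (1-1/2) × (1-1/307)
= 1228 × 1/2 × 306/307 = 612

φ(1228) = 612


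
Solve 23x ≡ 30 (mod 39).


GCD(23, 39) = 1, unique solution
a^(-1) mod 39 = 17
x = 17 * 30 mod 39 = 3

x ≡ 3 (mod 39)


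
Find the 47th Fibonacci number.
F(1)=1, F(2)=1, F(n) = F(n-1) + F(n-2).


Sequence: 1, 1, 2, 3, 5, 8, 13, 21, 34, 55, 89, 144, 233, 377, 610, 987, 1597, 2584, 4181, 6765, 10946, 17711, 28657, 46368, 75025, 121393, 196418, 317811, 514229, 832040, 1346269, 2178309, 3524578, 5702887, 9227465, 14930352, 24157817, 39088169, 63245986, 102334155, 165580141, 267914296, 433494437, 701408733, 1134903170, 1836311903, 2971215073
F(47) = 2971215073


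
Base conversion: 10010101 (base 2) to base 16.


10010101 (base 2) = 149 (decimal)
149 (decimal) = 95 (base 16)


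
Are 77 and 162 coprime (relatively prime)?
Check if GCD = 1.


Euclidean algorithm:
162 = 2 * 77 + 8
77 = 9 * 8 + 5
8 = 1 * 5 + 3
5 = 1 * 3 + 2
3 = 1 * 2 + 1
2 = 2 * 1 + 0
GCD(77, 162) = 1

Yes, coprime (GCD = 1)


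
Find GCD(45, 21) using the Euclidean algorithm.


45 = 2 * 21 + 3
21 = 7 * 3 + 0
GCD = 3


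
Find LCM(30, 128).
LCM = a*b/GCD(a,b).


GCD(30, 128) = 2
LCM = 30*128/2 = 3840/2 = 1920

LCM = 1920


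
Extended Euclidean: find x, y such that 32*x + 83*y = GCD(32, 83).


Tabular extended Euclidean (each row: r = 32*s + 83*t):
r=32, s=1, t=0
r=83, s=0, t=1
q=0: r=32, s=1, t=0   [32*(1) + 83*(0) = 32]
q=2: r=19, s=-2, t=1   [32*(-2) + 83*(1) = 19]
q=1: r=13, s=3, t=-1   [32*(3) + 83*(-1) = 13]
q=1: r=6, s=-5, t=2   [32*(-5) + 83*(2) = 6]
q=2: r=1, s=13, t=-5   [32*(13) + 83*(-5) = 1]
q=6: r=0, s=-83, t=32   [32*(-83) + 83*(32) = 0]
GCD = 1; from the row with r=1: x=13, y=-5
Check: 32*(13) + 83*(-5) = 416 - 415 = 1

GCD = 1, x = 13, y = -5


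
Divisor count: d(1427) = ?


1427 = 1427^1
d(1427) = (1+1) = 2

2 divisors


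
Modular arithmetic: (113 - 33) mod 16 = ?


113 - 33 = 80
80 mod 16 = 0


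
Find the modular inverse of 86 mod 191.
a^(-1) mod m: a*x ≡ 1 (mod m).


Use the extended Euclidean algorithm on (191, 86); each row r = 191*s + 86*t:
r=191, s=1, t=0
r=86, s=0, t=1
q=2: r=19, s=1, t=-2   [191*(1) + 86*(-2) = 19]
q=4: r=10, s=-4, t=9   [191*(-4) + 86*(9) = 10]
q=1: r=9, s=5, t=-11   [191*(5) + 86*(-11) = 9]
q=1: r=1, s=-9, t=20   [191*(-9) + 86*(20) = 1]
q=9: r=0, s=86, t=-191   [191*(86) + 86*(-191) = 0]
GCD = 1 with t = 20, so 86*(20) ≡ 1 (mod 191)
Inverse = 20 mod 191 = 20
Check: 86 * 20 = 1720 ≡ 1 (mod 191)

86^(-1) ≡ 20 (mod 191)


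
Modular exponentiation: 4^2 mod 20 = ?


4^1 mod 20 = 4
4^2 mod 20 = 16


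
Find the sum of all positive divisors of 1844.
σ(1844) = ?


Divisors of 1844: 1, 2, 4, 461, 922, 1844
Sum = 1 + 2 + 4 + 461 + 922 + 1844 = 3234

σ(1844) = 3234


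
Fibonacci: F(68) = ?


Sequence: 1, 1, 2, 3, 5, 8, 13, 21, 34, 55, 89, 144, 233, 377, 610, 987, 1597, 2584, 4181, 6765, 10946, 17711, 28657, 46368, 75025, 121393, 196418, 317811, 514229, 832040, 1346269, 2178309, 3524578, 5702887, 9227465, 14930352, 24157817, 39088169, 63245986, 102334155, 165580141, 267914296, 433494437, 701408733, 1134903170, 1836311903, 2971215073, 4807526976, 7778742049, 12586269025, 20365011074, 32951280099, 53316291173, 86267571272, 139583862445, 225851433717, 365435296162, 591286729879, 956722026041, 1548008755920, 2504730781961, 4052739537881, 6557470319842, 10610209857723, 17167680177565, 27777890035288, 44945570212853, 72723460248141
F(68) = 72723460248141


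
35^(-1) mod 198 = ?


Use the extended Euclidean algorithm on (198, 35); each row r = 198*s + 35*t:
r=198, s=1, t=0
r=35, s=0, t=1
q=5: r=23, s=1, t=-5   [198*(1) + 35*(-5) = 23]
q=1: r=12, s=-1, t=6   [198*(-1) + 35*(6) = 12]
q=1: r=11, s=2, t=-11   [198*(2) + 35*(-11) = 11]
q=1: r=1, s=-3, t=17   [198*(-3) + 35*(17) = 1]
q=11: r=0, s=35, t=-198   [198*(35) + 35*(-198) = 0]
GCD = 1 with t = 17, so 35*(17) ≡ 1 (mod 198)
Inverse = 17 mod 198 = 17
Check: 35 * 17 = 595 ≡ 1 (mod 198)

35^(-1) ≡ 17 (mod 198)


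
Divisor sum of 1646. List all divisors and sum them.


Divisors of 1646: 1, 2, 823, 1646
Sum = 1 + 2 + 823 + 1646 = 2472

σ(1646) = 2472


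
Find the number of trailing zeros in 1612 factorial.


floor(1612/5) = 322
floor(1612/25) = 64
floor(1612/125) = 12
floor(1612/625) = 2
Total = 400

400 trailing zeros


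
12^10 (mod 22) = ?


12^1 mod 22 = 12
12^2 mod 22 = 12
12^3 mod 22 = 12
12^4 mod 22 = 12
12^5 mod 22 = 12
12^6 mod 22 = 12
12^7 mod 22 = 12
12^8 mod 22 = 12
12^9 mod 22 = 12
12^10 mod 22 = 12


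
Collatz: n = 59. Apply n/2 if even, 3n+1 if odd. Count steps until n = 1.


59 → 178 → 89 → 268 → 134 → 67 → 202 → 101 → 304 → 152 → 76 → 38 → 19 → 58 → 29 → 88 → 44 → 22 → 11 → 34 → 17 → 52 → 26 → 13 → 40 → 20 → 10 → 5 → 16 → 8 → 4 → 2 → 1
Total steps = 32

32 steps


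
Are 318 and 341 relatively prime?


Euclidean algorithm:
341 = 1 * 318 + 23
318 = 13 * 23 + 19
23 = 1 * 19 + 4
19 = 4 * 4 + 3
4 = 1 * 3 + 1
3 = 3 * 1 + 0
GCD(318, 341) = 1

Yes, coprime (GCD = 1)


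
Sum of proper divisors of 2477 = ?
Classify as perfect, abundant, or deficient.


Proper divisors: 1
Sum = 1 = 1
1 < 2477 → deficient

s(2477) = 1 (deficient)


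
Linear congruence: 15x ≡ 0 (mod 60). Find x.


GCD(15, 60) = 15 divides 0
Divide: 1x ≡ 0 (mod 4)
x ≡ 0 (mod 4)


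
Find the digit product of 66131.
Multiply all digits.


6 × 6 × 1 × 3 × 1 = 108


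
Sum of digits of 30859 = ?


3 + 0 + 8 + 5 + 9 = 25


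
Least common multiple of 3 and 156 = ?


GCD(3, 156) = 3
LCM = 3*156/3 = 468/3 = 156

LCM = 156


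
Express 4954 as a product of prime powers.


4954 / 2 = 2477
2477 / 2477 = 1
4954 = 2 × 2477


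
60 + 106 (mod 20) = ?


60 + 106 = 166
166 mod 20 = 6


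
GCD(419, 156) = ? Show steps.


419 = 2 * 156 + 107
156 = 1 * 107 + 49
107 = 2 * 49 + 9
49 = 5 * 9 + 4
9 = 2 * 4 + 1
4 = 4 * 1 + 0
GCD = 1


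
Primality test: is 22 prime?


22 / 2 = 11 (exact division)
22 is NOT prime.

No, 22 is not prime


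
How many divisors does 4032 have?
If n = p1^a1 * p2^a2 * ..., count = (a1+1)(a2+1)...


4032 = 2^6 × 3^2 × 7^1
d(4032) = (6+1) × (2+1) × (1+1) = 42

42 divisors


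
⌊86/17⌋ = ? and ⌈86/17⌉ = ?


86/17 = 5.0588
floor = 5
ceil = 6

floor = 5, ceil = 6


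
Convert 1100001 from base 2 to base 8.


1100001 (base 2) = 97 (decimal)
97 (decimal) = 141 (base 8)


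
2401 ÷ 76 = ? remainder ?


2401 = 76 * 31 + 45
Check: 2356 + 45 = 2401

q = 31, r = 45


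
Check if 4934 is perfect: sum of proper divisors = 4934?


Proper divisors of 4934: 1, 2, 2467
Sum = 1 + 2 + 2467 = 2470

No, 4934 is not perfect (2470 ≠ 4934)


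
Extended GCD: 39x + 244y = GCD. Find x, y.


Tabular extended Euclidean (each row: r = 39*s + 244*t):
r=39, s=1, t=0
r=244, s=0, t=1
q=0: r=39, s=1, t=0   [39*(1) + 244*(0) = 39]
q=6: r=10, s=-6, t=1   [39*(-6) + 244*(1) = 10]
q=3: r=9, s=19, t=-3   [39*(19) + 244*(-3) = 9]
q=1: r=1, s=-25, t=4   [39*(-25) + 244*(4) = 1]
q=9: r=0, s=244, t=-39   [39*(244) + 244*(-39) = 0]
GCD = 1; from the row with r=1: x=-25, y=4
Check: 39*(-25) + 244*(4) = -975 + 976 = 1

GCD = 1, x = -25, y = 4


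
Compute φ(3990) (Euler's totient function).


3990 = 2 × 3 × 5 × 7 × 19
Prime factors: 2, 3, 5, 7, 19
φ(3990) = 3990 × (1-1/2) × (1-1/3) × (1-1/5) × (1-1/7) × (1-1/19)
= 3990 × 1/2 × 2/3 × 4/5 × 6/7 × 18/19 = 864

φ(3990) = 864


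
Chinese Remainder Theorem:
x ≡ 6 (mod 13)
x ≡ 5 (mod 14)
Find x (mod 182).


M = 13*14 = 182
M1 = M/13 = 14, M2 = M/14 = 13
M1^(-1) mod 13 = 1, M2^(-1) mod 14 = 13
x = 6*14*1 + 5*13*13 = 929
929 mod 182 = 19
Check: 19 mod 13 = 6 ✓, 19 mod 14 = 5 ✓

x ≡ 19 (mod 182)


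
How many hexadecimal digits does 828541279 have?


828541279 in base 16 = 3162895F
Number of digits = 8

8 digits (base 16)


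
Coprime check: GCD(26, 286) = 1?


Euclidean algorithm:
286 = 11 * 26 + 0
GCD(26, 286) = 26

No, not coprime (GCD = 26)


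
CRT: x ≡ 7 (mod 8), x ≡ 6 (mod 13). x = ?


M = 8*13 = 104
M1 = M/8 = 13, M2 = M/13 = 8
M1^(-1) mod 8 = 5, M2^(-1) mod 13 = 5
x = 7*13*5 + 6*8*5 = 695
695 mod 104 = 71
Check: 71 mod 8 = 7 ✓, 71 mod 13 = 6 ✓

x ≡ 71 (mod 104)


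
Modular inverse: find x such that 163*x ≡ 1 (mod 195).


Use the extended Euclidean algorithm on (195, 163); each row r = 195*s + 163*t:
r=195, s=1, t=0
r=163, s=0, t=1
q=1: r=32, s=1, t=-1   [195*(1) + 163*(-1) = 32]
q=5: r=3, s=-5, t=6   [195*(-5) + 163*(6) = 3]
q=10: r=2, s=51, t=-61   [195*(51) + 163*(-61) = 2]
q=1: r=1, s=-56, t=67   [195*(-56) + 163*(67) = 1]
q=2: r=0, s=163, t=-195   [195*(163) + 163*(-195) = 0]
GCD = 1 with t = 67, so 163*(67) ≡ 1 (mod 195)
Inverse = 67 mod 195 = 67
Check: 163 * 67 = 10921 ≡ 1 (mod 195)

163^(-1) ≡ 67 (mod 195)


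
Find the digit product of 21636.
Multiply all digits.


2 × 1 × 6 × 3 × 6 = 216


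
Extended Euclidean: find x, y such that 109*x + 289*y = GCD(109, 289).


Tabular extended Euclidean (each row: r = 109*s + 289*t):
r=109, s=1, t=0
r=289, s=0, t=1
q=0: r=109, s=1, t=0   [109*(1) + 289*(0) = 109]
q=2: r=71, s=-2, t=1   [109*(-2) + 289*(1) = 71]
q=1: r=38, s=3, t=-1   [109*(3) + 289*(-1) = 38]
q=1: r=33, s=-5, t=2   [109*(-5) + 289*(2) = 33]
q=1: r=5, s=8, t=-3   [109*(8) + 289*(-3) = 5]
q=6: r=3, s=-53, t=20   [109*(-53) + 289*(20) = 3]
q=1: r=2, s=61, t=-23   [109*(61) + 289*(-23) = 2]
q=1: r=1, s=-114, t=43   [109*(-114) + 289*(43) = 1]
q=2: r=0, s=289, t=-109   [109*(289) + 289*(-109) = 0]
GCD = 1; from the row with r=1: x=-114, y=43
Check: 109*(-114) + 289*(43) = -12426 + 12427 = 1

GCD = 1, x = -114, y = 43


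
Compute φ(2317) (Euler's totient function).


2317 = 7 × 331
Prime factors: 7, 331
φ(2317) = 2317 × (1-1/7) × (1-1/331)
= 2317 × 6/7 × 330/331 = 1980

φ(2317) = 1980


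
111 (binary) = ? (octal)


111 (base 2) = 7 (decimal)
7 (decimal) = 7 (base 8)


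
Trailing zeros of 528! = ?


floor(528/5) = 105
floor(528/25) = 21
floor(528/125) = 4
Total = 130

130 trailing zeros


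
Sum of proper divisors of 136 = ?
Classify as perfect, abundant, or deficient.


Proper divisors: 1, 2, 4, 8, 17, 34, 68
Sum = 1 + 2 + 4 + 8 + 17 + 34 + 68 = 134
134 < 136 → deficient

s(136) = 134 (deficient)


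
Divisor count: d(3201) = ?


3201 = 3^1 × 11^1 × 97^1
d(3201) = (1+1) × (1+1) × (1+1) = 8

8 divisors


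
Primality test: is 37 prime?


Check divisors up to sqrt(37) = 6.0828
No divisors found.
37 is prime.

Yes, 37 is prime


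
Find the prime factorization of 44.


44 / 2 = 22
22 / 2 = 11
11 / 11 = 1
44 = 2^2 × 11


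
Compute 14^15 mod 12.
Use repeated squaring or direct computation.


14^1 mod 12 = 2
14^2 mod 12 = 4
14^3 mod 12 = 8
14^4 mod 12 = 4
14^5 mod 12 = 8
14^6 mod 12 = 4
14^7 mod 12 = 8
14^8 mod 12 = 4
14^9 mod 12 = 8
14^10 mod 12 = 4
14^11 mod 12 = 8
14^12 mod 12 = 4
14^13 mod 12 = 8
14^14 mod 12 = 4
14^15 mod 12 = 8


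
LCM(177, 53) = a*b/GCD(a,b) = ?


GCD(177, 53) = 1
LCM = 177*53/1 = 9381/1 = 9381

LCM = 9381


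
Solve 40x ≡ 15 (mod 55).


GCD(40, 55) = 5 divides 15
Divide: 8x ≡ 3 (mod 11)
x ≡ 10 (mod 11)


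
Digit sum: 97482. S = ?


9 + 7 + 4 + 8 + 2 = 30


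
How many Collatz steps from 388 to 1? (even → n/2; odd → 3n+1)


388 → 194 → 97 → 292 → 146 → 73 → 220 → 110 → 55 → 166 → 83 → 250 → 125 → 376 → 188 → 94 → 47 → 142 → 71 → 214 → 107 → 322 → 161 → 484 → 242 → 121 → 364 → 182 → 91 → 274 → 137 → 412 → 206 → 103 → 310 → 155 → 466 → 233 → 700 → 350 → 175 → 526 → 263 → 790 → 395 → 1186 → 593 → 1780 → 890 → 445 → 1336 → 668 → 334 → 167 → 502 → 251 → 754 → 377 → 1132 → 566 → 283 → 850 → 425 → 1276 → 638 → 319 → 958 → 479 → 1438 → 719 → 2158 → 1079 → 3238 → 1619 → 4858 → 2429 → 7288 → 3644 → 1822 → 911 → 2734 → 1367 → 4102 → 2051 → 6154 → 3077 → 9232 → 4616 → 2308 → 1154 → 577 → 1732 → 866 → 433 → 1300 → 650 → 325 → 976 → 488 → 244 → 122 → 61 → 184 → 92 → 46 → 23 → 70 → 35 → 106 → 53 → 160 → 80 → 40 → 20 → 10 → 5 → 16 → 8 → 4 → 2 → 1
Total steps = 120

120 steps


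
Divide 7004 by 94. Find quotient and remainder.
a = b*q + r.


7004 = 94 * 74 + 48
Check: 6956 + 48 = 7004

q = 74, r = 48


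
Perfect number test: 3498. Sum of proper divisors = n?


Proper divisors of 3498: 1, 2, 3, 6, 11, 22, 33, 53, 66, 106, 159, 318, 583, 1166, 1749
Sum = 1 + 2 + 3 + 6 + 11 + 22 + 33 + 53 + 66 + 106 + 159 + 318 + 583 + 1166 + 1749 = 4278

No, 3498 is not perfect (4278 ≠ 3498)


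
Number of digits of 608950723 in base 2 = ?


608950723 in base 2 = 100100010010111101100111000011
Number of digits = 30

30 digits (base 2)


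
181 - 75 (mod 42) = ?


181 - 75 = 106
106 mod 42 = 22


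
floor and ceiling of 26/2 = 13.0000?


26/2 = 13.0000
floor = 13
ceil = 13

floor = 13, ceil = 13


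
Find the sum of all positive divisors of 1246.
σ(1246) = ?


Divisors of 1246: 1, 2, 7, 14, 89, 178, 623, 1246
Sum = 1 + 2 + 7 + 14 + 89 + 178 + 623 + 1246 = 2160

σ(1246) = 2160


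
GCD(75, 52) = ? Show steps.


75 = 1 * 52 + 23
52 = 2 * 23 + 6
23 = 3 * 6 + 5
6 = 1 * 5 + 1
5 = 5 * 1 + 0
GCD = 1


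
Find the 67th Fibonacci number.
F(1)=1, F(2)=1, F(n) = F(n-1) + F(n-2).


Sequence: 1, 1, 2, 3, 5, 8, 13, 21, 34, 55, 89, 144, 233, 377, 610, 987, 1597, 2584, 4181, 6765, 10946, 17711, 28657, 46368, 75025, 121393, 196418, 317811, 514229, 832040, 1346269, 2178309, 3524578, 5702887, 9227465, 14930352, 24157817, 39088169, 63245986, 102334155, 165580141, 267914296, 433494437, 701408733, 1134903170, 1836311903, 2971215073, 4807526976, 7778742049, 12586269025, 20365011074, 32951280099, 53316291173, 86267571272, 139583862445, 225851433717, 365435296162, 591286729879, 956722026041, 1548008755920, 2504730781961, 4052739537881, 6557470319842, 10610209857723, 17167680177565, 27777890035288, 44945570212853
F(67) = 44945570212853


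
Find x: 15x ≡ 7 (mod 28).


GCD(15, 28) = 1, unique solution
a^(-1) mod 28 = 15
x = 15 * 7 mod 28 = 21

x ≡ 21 (mod 28)


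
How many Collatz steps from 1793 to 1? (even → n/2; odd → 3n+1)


1793 → 5380 → 2690 → 1345 → 4036 → 2018 → 1009 → 3028 → 1514 → 757 → 2272 → 1136 → 568 → 284 → 142 → 71 → 214 → 107 → 322 → 161 → 484 → 242 → 121 → 364 → 182 → 91 → 274 → 137 → 412 → 206 → 103 → 310 → 155 → 466 → 233 → 700 → 350 → 175 → 526 → 263 → 790 → 395 → 1186 → 593 → 1780 → 890 → 445 → 1336 → 668 → 334 → 167 → 502 → 251 → 754 → 377 → 1132 → 566 → 283 → 850 → 425 → 1276 → 638 → 319 → 958 → 479 → 1438 → 719 → 2158 → 1079 → 3238 → 1619 → 4858 → 2429 → 7288 → 3644 → 1822 → 911 → 2734 → 1367 → 4102 → 2051 → 6154 → 3077 → 9232 → 4616 → 2308 → 1154 → 577 → 1732 → 866 → 433 → 1300 → 650 → 325 → 976 → 488 → 244 → 122 → 61 → 184 → 92 → 46 → 23 → 70 → 35 → 106 → 53 → 160 → 80 → 40 → 20 → 10 → 5 → 16 → 8 → 4 → 2 → 1
Total steps = 117

117 steps


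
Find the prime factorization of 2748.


2748 / 2 = 1374
1374 / 2 = 687
687 / 3 = 229
229 / 229 = 1
2748 = 2^2 × 3 × 229


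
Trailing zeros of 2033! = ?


floor(2033/5) = 406
floor(2033/25) = 81
floor(2033/125) = 16
floor(2033/625) = 3
Total = 506

506 trailing zeros


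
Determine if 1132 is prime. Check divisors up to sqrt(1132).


1132 / 2 = 566 (exact division)
1132 is NOT prime.

No, 1132 is not prime


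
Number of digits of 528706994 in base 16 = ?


528706994 in base 16 = 1F836DB2
Number of digits = 8

8 digits (base 16)


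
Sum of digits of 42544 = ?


4 + 2 + 5 + 4 + 4 = 19


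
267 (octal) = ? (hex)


267 (base 8) = 183 (decimal)
183 (decimal) = B7 (base 16)


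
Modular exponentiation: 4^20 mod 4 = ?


4^1 mod 4 = 0
4^2 mod 4 = 0
4^3 mod 4 = 0
4^4 mod 4 = 0
4^5 mod 4 = 0
4^6 mod 4 = 0
4^7 mod 4 = 0
4^8 mod 4 = 0
4^9 mod 4 = 0
4^10 mod 4 = 0
4^11 mod 4 = 0
4^12 mod 4 = 0
4^13 mod 4 = 0
4^14 mod 4 = 0
4^15 mod 4 = 0
4^16 mod 4 = 0
4^17 mod 4 = 0
4^18 mod 4 = 0
4^19 mod 4 = 0
4^20 mod 4 = 0


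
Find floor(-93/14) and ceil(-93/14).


-93/14 = -6.6429
floor = -7
ceil = -6

floor = -7, ceil = -6


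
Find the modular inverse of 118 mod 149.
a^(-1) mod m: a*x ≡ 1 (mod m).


Use the extended Euclidean algorithm on (149, 118); each row r = 149*s + 118*t:
r=149, s=1, t=0
r=118, s=0, t=1
q=1: r=31, s=1, t=-1   [149*(1) + 118*(-1) = 31]
q=3: r=25, s=-3, t=4   [149*(-3) + 118*(4) = 25]
q=1: r=6, s=4, t=-5   [149*(4) + 118*(-5) = 6]
q=4: r=1, s=-19, t=24   [149*(-19) + 118*(24) = 1]
q=6: r=0, s=118, t=-149   [149*(118) + 118*(-149) = 0]
GCD = 1 with t = 24, so 118*(24) ≡ 1 (mod 149)
Inverse = 24 mod 149 = 24
Check: 118 * 24 = 2832 ≡ 1 (mod 149)

118^(-1) ≡ 24 (mod 149)


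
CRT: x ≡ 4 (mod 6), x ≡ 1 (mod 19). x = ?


M = 6*19 = 114
M1 = M/6 = 19, M2 = M/19 = 6
M1^(-1) mod 6 = 1, M2^(-1) mod 19 = 16
x = 4*19*1 + 1*6*16 = 172
172 mod 114 = 58
Check: 58 mod 6 = 4 ✓, 58 mod 19 = 1 ✓

x ≡ 58 (mod 114)


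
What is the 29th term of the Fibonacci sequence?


Sequence: 1, 1, 2, 3, 5, 8, 13, 21, 34, 55, 89, 144, 233, 377, 610, 987, 1597, 2584, 4181, 6765, 10946, 17711, 28657, 46368, 75025, 121393, 196418, 317811, 514229
F(29) = 514229


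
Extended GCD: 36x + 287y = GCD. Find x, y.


Tabular extended Euclidean (each row: r = 36*s + 287*t):
r=36, s=1, t=0
r=287, s=0, t=1
q=0: r=36, s=1, t=0   [36*(1) + 287*(0) = 36]
q=7: r=35, s=-7, t=1   [36*(-7) + 287*(1) = 35]
q=1: r=1, s=8, t=-1   [36*(8) + 287*(-1) = 1]
q=35: r=0, s=-287, t=36   [36*(-287) + 287*(36) = 0]
GCD = 1; from the row with r=1: x=8, y=-1
Check: 36*(8) + 287*(-1) = 288 - 287 = 1

GCD = 1, x = 8, y = -1


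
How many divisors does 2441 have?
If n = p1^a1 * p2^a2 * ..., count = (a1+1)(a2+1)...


2441 = 2441^1
d(2441) = (1+1) = 2

2 divisors


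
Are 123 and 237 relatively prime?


Euclidean algorithm:
237 = 1 * 123 + 114
123 = 1 * 114 + 9
114 = 12 * 9 + 6
9 = 1 * 6 + 3
6 = 2 * 3 + 0
GCD(123, 237) = 3

No, not coprime (GCD = 3)


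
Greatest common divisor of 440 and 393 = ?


440 = 1 * 393 + 47
393 = 8 * 47 + 17
47 = 2 * 17 + 13
17 = 1 * 13 + 4
13 = 3 * 4 + 1
4 = 4 * 1 + 0
GCD = 1


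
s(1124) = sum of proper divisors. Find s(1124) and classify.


Proper divisors: 1, 2, 4, 281, 562
Sum = 1 + 2 + 4 + 281 + 562 = 850
850 < 1124 → deficient

s(1124) = 850 (deficient)


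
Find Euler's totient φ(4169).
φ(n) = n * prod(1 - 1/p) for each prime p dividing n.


4169 = 11 × 379
Prime factors: 11, 379
φ(4169) = 4169 × (1-1/11) × (1-1/379)
= 4169 × 10/11 × 378/379 = 3780

φ(4169) = 3780


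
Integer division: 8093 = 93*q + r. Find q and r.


8093 = 93 * 87 + 2
Check: 8091 + 2 = 8093

q = 87, r = 2


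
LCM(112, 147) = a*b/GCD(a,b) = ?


GCD(112, 147) = 7
LCM = 112*147/7 = 16464/7 = 2352

LCM = 2352


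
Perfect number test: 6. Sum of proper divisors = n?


Proper divisors of 6: 1, 2, 3
Sum = 1 + 2 + 3 = 6

Yes, 6 is perfect (6 = 6)


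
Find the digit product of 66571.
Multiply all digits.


6 × 6 × 5 × 7 × 1 = 1260


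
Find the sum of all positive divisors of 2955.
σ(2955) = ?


Divisors of 2955: 1, 3, 5, 15, 197, 591, 985, 2955
Sum = 1 + 3 + 5 + 15 + 197 + 591 + 985 + 2955 = 4752

σ(2955) = 4752


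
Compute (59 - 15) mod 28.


59 - 15 = 44
44 mod 28 = 16


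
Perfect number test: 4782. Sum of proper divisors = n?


Proper divisors of 4782: 1, 2, 3, 6, 797, 1594, 2391
Sum = 1 + 2 + 3 + 6 + 797 + 1594 + 2391 = 4794

No, 4782 is not perfect (4794 ≠ 4782)


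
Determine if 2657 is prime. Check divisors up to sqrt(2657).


Check divisors up to sqrt(2657) = 51.5461
No divisors found.
2657 is prime.

Yes, 2657 is prime


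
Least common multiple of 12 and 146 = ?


GCD(12, 146) = 2
LCM = 12*146/2 = 1752/2 = 876

LCM = 876


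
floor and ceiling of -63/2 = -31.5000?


-63/2 = -31.5000
floor = -32
ceil = -31

floor = -32, ceil = -31


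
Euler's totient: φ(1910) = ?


1910 = 2 × 5 × 191
Prime factors: 2, 5, 191
φ(1910) = 1910 × (1-1/2) × (1-1/5) × (1-1/191)
= 1910 × 1/2 × 4/5 × 190/191 = 760

φ(1910) = 760


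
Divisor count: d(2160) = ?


2160 = 2^4 × 3^3 × 5^1
d(2160) = (4+1) × (3+1) × (1+1) = 40

40 divisors


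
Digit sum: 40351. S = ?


4 + 0 + 3 + 5 + 1 = 13


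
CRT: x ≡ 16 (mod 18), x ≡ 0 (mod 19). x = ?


M = 18*19 = 342
M1 = M/18 = 19, M2 = M/19 = 18
M1^(-1) mod 18 = 1, M2^(-1) mod 19 = 18
x = 16*19*1 + 0*18*18 = 304
304 mod 342 = 304
Check: 304 mod 18 = 16 ✓, 304 mod 19 = 0 ✓

x ≡ 304 (mod 342)


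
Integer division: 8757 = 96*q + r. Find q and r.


8757 = 96 * 91 + 21
Check: 8736 + 21 = 8757

q = 91, r = 21


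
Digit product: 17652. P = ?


1 × 7 × 6 × 5 × 2 = 420


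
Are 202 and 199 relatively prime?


Euclidean algorithm:
202 = 1 * 199 + 3
199 = 66 * 3 + 1
3 = 3 * 1 + 0
GCD(202, 199) = 1

Yes, coprime (GCD = 1)


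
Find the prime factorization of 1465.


1465 / 5 = 293
293 / 293 = 1
1465 = 5 × 293


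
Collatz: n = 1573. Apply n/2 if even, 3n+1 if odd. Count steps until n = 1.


1573 → 4720 → 2360 → 1180 → 590 → 295 → 886 → 443 → 1330 → 665 → 1996 → 998 → 499 → 1498 → 749 → 2248 → 1124 → 562 → 281 → 844 → 422 → 211 → 634 → 317 → 952 → 476 → 238 → 119 → 358 → 179 → 538 → 269 → 808 → 404 → 202 → 101 → 304 → 152 → 76 → 38 → 19 → 58 → 29 → 88 → 44 → 22 → 11 → 34 → 17 → 52 → 26 → 13 → 40 → 20 → 10 → 5 → 16 → 8 → 4 → 2 → 1
Total steps = 60

60 steps


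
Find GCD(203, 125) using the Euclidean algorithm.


203 = 1 * 125 + 78
125 = 1 * 78 + 47
78 = 1 * 47 + 31
47 = 1 * 31 + 16
31 = 1 * 16 + 15
16 = 1 * 15 + 1
15 = 15 * 1 + 0
GCD = 1
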